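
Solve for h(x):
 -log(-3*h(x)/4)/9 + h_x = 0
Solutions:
 -9*Integral(1/(log(-_y) - 2*log(2) + log(3)), (_y, h(x))) = C1 - x


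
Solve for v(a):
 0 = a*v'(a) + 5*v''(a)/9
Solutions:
 v(a) = C1 + C2*erf(3*sqrt(10)*a/10)


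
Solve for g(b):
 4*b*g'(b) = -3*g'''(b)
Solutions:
 g(b) = C1 + Integral(C2*airyai(-6^(2/3)*b/3) + C3*airybi(-6^(2/3)*b/3), b)


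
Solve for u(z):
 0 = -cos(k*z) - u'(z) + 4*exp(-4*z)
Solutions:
 u(z) = C1 - exp(-4*z) - sin(k*z)/k


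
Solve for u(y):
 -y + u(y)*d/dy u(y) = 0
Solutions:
 u(y) = -sqrt(C1 + y^2)
 u(y) = sqrt(C1 + y^2)


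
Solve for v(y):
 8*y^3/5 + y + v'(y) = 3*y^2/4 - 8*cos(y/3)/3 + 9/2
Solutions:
 v(y) = C1 - 2*y^4/5 + y^3/4 - y^2/2 + 9*y/2 - 8*sin(y/3)


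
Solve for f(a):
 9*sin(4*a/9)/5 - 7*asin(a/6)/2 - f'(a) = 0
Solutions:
 f(a) = C1 - 7*a*asin(a/6)/2 - 7*sqrt(36 - a^2)/2 - 81*cos(4*a/9)/20


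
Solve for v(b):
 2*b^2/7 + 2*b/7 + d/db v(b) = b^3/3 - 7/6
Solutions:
 v(b) = C1 + b^4/12 - 2*b^3/21 - b^2/7 - 7*b/6


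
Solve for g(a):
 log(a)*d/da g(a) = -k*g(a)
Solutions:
 g(a) = C1*exp(-k*li(a))


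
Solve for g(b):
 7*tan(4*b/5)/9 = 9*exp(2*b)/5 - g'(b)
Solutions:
 g(b) = C1 + 9*exp(2*b)/10 + 35*log(cos(4*b/5))/36


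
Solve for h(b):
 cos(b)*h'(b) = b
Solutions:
 h(b) = C1 + Integral(b/cos(b), b)


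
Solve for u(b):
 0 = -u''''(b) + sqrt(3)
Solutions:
 u(b) = C1 + C2*b + C3*b^2 + C4*b^3 + sqrt(3)*b^4/24


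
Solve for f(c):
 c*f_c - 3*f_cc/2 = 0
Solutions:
 f(c) = C1 + C2*erfi(sqrt(3)*c/3)


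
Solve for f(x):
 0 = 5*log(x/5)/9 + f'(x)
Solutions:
 f(x) = C1 - 5*x*log(x)/9 + 5*x/9 + 5*x*log(5)/9


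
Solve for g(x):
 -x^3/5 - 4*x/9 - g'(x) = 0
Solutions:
 g(x) = C1 - x^4/20 - 2*x^2/9


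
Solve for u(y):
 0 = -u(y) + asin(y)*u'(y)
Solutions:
 u(y) = C1*exp(Integral(1/asin(y), y))


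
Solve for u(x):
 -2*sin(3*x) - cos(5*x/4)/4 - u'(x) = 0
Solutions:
 u(x) = C1 - sin(5*x/4)/5 + 2*cos(3*x)/3


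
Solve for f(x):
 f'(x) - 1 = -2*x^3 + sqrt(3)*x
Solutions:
 f(x) = C1 - x^4/2 + sqrt(3)*x^2/2 + x


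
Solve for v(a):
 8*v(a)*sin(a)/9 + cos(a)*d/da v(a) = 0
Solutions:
 v(a) = C1*cos(a)^(8/9)


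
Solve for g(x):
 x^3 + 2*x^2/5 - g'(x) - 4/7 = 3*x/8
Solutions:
 g(x) = C1 + x^4/4 + 2*x^3/15 - 3*x^2/16 - 4*x/7


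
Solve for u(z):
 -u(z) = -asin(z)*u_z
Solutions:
 u(z) = C1*exp(Integral(1/asin(z), z))


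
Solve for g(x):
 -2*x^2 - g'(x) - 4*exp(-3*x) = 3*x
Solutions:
 g(x) = C1 - 2*x^3/3 - 3*x^2/2 + 4*exp(-3*x)/3


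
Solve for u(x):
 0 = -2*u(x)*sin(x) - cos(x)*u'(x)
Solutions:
 u(x) = C1*cos(x)^2


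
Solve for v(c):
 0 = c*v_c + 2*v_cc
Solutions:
 v(c) = C1 + C2*erf(c/2)


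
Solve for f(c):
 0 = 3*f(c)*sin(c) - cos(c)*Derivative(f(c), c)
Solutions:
 f(c) = C1/cos(c)^3


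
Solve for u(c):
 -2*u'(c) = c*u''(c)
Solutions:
 u(c) = C1 + C2/c


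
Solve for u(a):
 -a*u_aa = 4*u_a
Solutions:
 u(a) = C1 + C2/a^3


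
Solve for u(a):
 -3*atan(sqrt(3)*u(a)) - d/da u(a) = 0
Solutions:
 Integral(1/atan(sqrt(3)*_y), (_y, u(a))) = C1 - 3*a


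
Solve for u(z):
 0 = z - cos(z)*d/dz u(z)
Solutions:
 u(z) = C1 + Integral(z/cos(z), z)


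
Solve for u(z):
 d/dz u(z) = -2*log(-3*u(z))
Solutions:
 Integral(1/(log(-_y) + log(3)), (_y, u(z)))/2 = C1 - z


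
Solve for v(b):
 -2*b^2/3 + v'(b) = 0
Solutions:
 v(b) = C1 + 2*b^3/9


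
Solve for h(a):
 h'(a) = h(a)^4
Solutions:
 h(a) = (-1/(C1 + 3*a))^(1/3)
 h(a) = (-1/(C1 + a))^(1/3)*(-3^(2/3) - 3*3^(1/6)*I)/6
 h(a) = (-1/(C1 + a))^(1/3)*(-3^(2/3) + 3*3^(1/6)*I)/6


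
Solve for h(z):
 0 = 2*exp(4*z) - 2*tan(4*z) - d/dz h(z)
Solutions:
 h(z) = C1 + exp(4*z)/2 + log(cos(4*z))/2


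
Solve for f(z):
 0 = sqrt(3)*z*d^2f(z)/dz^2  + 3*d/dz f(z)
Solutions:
 f(z) = C1 + C2*z^(1 - sqrt(3))


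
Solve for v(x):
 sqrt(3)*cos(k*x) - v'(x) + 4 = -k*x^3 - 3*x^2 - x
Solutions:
 v(x) = C1 + k*x^4/4 + x^3 + x^2/2 + 4*x + sqrt(3)*sin(k*x)/k


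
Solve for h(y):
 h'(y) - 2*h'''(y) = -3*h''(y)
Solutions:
 h(y) = C1 + C2*exp(y*(3 - sqrt(17))/4) + C3*exp(y*(3 + sqrt(17))/4)


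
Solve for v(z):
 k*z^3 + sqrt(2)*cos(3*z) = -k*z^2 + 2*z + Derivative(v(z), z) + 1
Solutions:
 v(z) = C1 + k*z^4/4 + k*z^3/3 - z^2 - z + sqrt(2)*sin(3*z)/3


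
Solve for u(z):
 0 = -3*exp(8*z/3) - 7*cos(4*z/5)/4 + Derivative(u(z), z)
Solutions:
 u(z) = C1 + 9*exp(8*z/3)/8 + 35*sin(4*z/5)/16


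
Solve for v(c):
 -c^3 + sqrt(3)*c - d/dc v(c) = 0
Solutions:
 v(c) = C1 - c^4/4 + sqrt(3)*c^2/2


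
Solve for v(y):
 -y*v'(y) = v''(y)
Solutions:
 v(y) = C1 + C2*erf(sqrt(2)*y/2)


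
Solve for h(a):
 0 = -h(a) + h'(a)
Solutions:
 h(a) = C1*exp(a)


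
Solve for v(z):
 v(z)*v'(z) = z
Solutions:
 v(z) = -sqrt(C1 + z^2)
 v(z) = sqrt(C1 + z^2)


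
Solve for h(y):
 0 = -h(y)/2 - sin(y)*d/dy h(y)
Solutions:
 h(y) = C1*(cos(y) + 1)^(1/4)/(cos(y) - 1)^(1/4)


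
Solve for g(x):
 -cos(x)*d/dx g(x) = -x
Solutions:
 g(x) = C1 + Integral(x/cos(x), x)


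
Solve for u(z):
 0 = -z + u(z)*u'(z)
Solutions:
 u(z) = -sqrt(C1 + z^2)
 u(z) = sqrt(C1 + z^2)


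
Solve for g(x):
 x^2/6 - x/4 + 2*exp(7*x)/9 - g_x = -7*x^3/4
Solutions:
 g(x) = C1 + 7*x^4/16 + x^3/18 - x^2/8 + 2*exp(7*x)/63


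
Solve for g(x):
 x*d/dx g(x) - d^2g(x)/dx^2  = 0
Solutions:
 g(x) = C1 + C2*erfi(sqrt(2)*x/2)


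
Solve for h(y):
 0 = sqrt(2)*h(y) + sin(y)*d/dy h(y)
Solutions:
 h(y) = C1*(cos(y) + 1)^(sqrt(2)/2)/(cos(y) - 1)^(sqrt(2)/2)


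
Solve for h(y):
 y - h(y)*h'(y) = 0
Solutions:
 h(y) = -sqrt(C1 + y^2)
 h(y) = sqrt(C1 + y^2)


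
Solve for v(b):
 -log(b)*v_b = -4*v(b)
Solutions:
 v(b) = C1*exp(4*li(b))


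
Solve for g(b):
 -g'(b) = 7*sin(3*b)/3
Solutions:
 g(b) = C1 + 7*cos(3*b)/9


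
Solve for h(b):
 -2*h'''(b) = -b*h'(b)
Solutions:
 h(b) = C1 + Integral(C2*airyai(2^(2/3)*b/2) + C3*airybi(2^(2/3)*b/2), b)


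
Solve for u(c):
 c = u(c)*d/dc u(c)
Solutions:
 u(c) = -sqrt(C1 + c^2)
 u(c) = sqrt(C1 + c^2)


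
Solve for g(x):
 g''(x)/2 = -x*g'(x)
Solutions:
 g(x) = C1 + C2*erf(x)


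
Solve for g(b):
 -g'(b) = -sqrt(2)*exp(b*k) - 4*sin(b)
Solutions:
 g(b) = C1 - 4*cos(b) + sqrt(2)*exp(b*k)/k


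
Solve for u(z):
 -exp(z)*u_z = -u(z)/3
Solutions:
 u(z) = C1*exp(-exp(-z)/3)


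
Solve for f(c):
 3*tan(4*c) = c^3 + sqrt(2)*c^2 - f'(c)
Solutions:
 f(c) = C1 + c^4/4 + sqrt(2)*c^3/3 + 3*log(cos(4*c))/4


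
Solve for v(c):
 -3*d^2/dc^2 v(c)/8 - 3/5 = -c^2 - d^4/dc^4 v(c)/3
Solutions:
 v(c) = C1 + C2*c + C3*exp(-3*sqrt(2)*c/4) + C4*exp(3*sqrt(2)*c/4) + 2*c^4/9 + 212*c^2/135


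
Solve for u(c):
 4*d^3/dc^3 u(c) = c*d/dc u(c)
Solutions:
 u(c) = C1 + Integral(C2*airyai(2^(1/3)*c/2) + C3*airybi(2^(1/3)*c/2), c)


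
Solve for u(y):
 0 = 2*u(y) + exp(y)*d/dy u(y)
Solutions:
 u(y) = C1*exp(2*exp(-y))


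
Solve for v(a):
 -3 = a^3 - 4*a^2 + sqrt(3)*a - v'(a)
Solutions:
 v(a) = C1 + a^4/4 - 4*a^3/3 + sqrt(3)*a^2/2 + 3*a


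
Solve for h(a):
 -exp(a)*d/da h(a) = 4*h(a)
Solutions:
 h(a) = C1*exp(4*exp(-a))


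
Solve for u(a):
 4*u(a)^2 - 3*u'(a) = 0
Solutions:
 u(a) = -3/(C1 + 4*a)


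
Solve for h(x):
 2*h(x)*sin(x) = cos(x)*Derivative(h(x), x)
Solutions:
 h(x) = C1/cos(x)^2


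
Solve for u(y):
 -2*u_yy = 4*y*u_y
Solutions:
 u(y) = C1 + C2*erf(y)


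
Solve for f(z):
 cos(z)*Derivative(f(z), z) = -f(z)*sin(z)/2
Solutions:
 f(z) = C1*sqrt(cos(z))


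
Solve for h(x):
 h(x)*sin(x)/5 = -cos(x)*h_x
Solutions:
 h(x) = C1*cos(x)^(1/5)


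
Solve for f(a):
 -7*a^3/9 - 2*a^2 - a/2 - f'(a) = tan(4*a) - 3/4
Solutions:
 f(a) = C1 - 7*a^4/36 - 2*a^3/3 - a^2/4 + 3*a/4 + log(cos(4*a))/4


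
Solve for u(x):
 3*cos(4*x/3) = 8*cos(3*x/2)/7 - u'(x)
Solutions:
 u(x) = C1 - 9*sin(4*x/3)/4 + 16*sin(3*x/2)/21


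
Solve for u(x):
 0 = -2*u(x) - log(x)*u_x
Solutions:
 u(x) = C1*exp(-2*li(x))


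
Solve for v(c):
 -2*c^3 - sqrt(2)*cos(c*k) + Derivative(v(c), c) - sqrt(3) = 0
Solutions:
 v(c) = C1 + c^4/2 + sqrt(3)*c + sqrt(2)*sin(c*k)/k


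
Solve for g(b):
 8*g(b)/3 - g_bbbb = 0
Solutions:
 g(b) = C1*exp(-6^(3/4)*b/3) + C2*exp(6^(3/4)*b/3) + C3*sin(6^(3/4)*b/3) + C4*cos(6^(3/4)*b/3)


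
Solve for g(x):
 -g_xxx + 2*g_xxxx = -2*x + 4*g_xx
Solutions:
 g(x) = C1 + C2*x + C3*exp(x*(1 - sqrt(33))/4) + C4*exp(x*(1 + sqrt(33))/4) + x^3/12 - x^2/16


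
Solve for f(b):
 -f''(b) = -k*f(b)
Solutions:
 f(b) = C1*exp(-b*sqrt(k)) + C2*exp(b*sqrt(k))


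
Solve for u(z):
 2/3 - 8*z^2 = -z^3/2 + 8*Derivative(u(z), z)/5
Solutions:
 u(z) = C1 + 5*z^4/64 - 5*z^3/3 + 5*z/12


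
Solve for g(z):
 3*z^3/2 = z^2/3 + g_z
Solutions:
 g(z) = C1 + 3*z^4/8 - z^3/9


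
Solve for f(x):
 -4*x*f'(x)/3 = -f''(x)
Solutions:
 f(x) = C1 + C2*erfi(sqrt(6)*x/3)


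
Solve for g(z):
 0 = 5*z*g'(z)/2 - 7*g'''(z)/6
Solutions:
 g(z) = C1 + Integral(C2*airyai(15^(1/3)*7^(2/3)*z/7) + C3*airybi(15^(1/3)*7^(2/3)*z/7), z)


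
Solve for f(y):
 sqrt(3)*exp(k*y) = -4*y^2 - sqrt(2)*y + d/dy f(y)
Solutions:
 f(y) = C1 + 4*y^3/3 + sqrt(2)*y^2/2 + sqrt(3)*exp(k*y)/k


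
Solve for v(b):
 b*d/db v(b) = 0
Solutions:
 v(b) = C1


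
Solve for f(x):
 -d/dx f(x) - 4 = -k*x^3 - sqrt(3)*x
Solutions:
 f(x) = C1 + k*x^4/4 + sqrt(3)*x^2/2 - 4*x


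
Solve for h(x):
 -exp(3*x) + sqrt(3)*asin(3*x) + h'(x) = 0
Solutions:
 h(x) = C1 - sqrt(3)*(x*asin(3*x) + sqrt(1 - 9*x^2)/3) + exp(3*x)/3


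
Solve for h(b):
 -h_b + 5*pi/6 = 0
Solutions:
 h(b) = C1 + 5*pi*b/6


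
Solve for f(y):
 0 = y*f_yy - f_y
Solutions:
 f(y) = C1 + C2*y^2


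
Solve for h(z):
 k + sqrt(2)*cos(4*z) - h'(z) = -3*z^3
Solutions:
 h(z) = C1 + k*z + 3*z^4/4 + sqrt(2)*sin(4*z)/4


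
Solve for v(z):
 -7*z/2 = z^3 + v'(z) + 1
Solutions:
 v(z) = C1 - z^4/4 - 7*z^2/4 - z


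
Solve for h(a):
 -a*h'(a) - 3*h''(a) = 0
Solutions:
 h(a) = C1 + C2*erf(sqrt(6)*a/6)


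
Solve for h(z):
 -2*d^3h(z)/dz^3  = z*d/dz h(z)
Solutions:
 h(z) = C1 + Integral(C2*airyai(-2^(2/3)*z/2) + C3*airybi(-2^(2/3)*z/2), z)


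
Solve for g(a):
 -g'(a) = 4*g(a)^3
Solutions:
 g(a) = -sqrt(2)*sqrt(-1/(C1 - 4*a))/2
 g(a) = sqrt(2)*sqrt(-1/(C1 - 4*a))/2


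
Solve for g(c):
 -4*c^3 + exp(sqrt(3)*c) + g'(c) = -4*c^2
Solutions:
 g(c) = C1 + c^4 - 4*c^3/3 - sqrt(3)*exp(sqrt(3)*c)/3


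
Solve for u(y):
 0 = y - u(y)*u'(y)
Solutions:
 u(y) = -sqrt(C1 + y^2)
 u(y) = sqrt(C1 + y^2)


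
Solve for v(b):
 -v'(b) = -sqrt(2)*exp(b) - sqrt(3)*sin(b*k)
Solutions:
 v(b) = C1 + sqrt(2)*exp(b) - sqrt(3)*cos(b*k)/k


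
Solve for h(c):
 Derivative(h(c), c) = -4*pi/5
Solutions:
 h(c) = C1 - 4*pi*c/5


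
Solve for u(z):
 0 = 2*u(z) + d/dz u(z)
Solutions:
 u(z) = C1*exp(-2*z)


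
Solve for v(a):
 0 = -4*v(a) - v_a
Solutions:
 v(a) = C1*exp(-4*a)


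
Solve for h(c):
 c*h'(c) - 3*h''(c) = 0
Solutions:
 h(c) = C1 + C2*erfi(sqrt(6)*c/6)


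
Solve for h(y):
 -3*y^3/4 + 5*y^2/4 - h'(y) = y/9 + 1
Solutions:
 h(y) = C1 - 3*y^4/16 + 5*y^3/12 - y^2/18 - y


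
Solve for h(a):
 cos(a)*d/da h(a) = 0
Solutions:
 h(a) = C1


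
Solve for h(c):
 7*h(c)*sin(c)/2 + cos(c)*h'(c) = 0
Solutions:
 h(c) = C1*cos(c)^(7/2)


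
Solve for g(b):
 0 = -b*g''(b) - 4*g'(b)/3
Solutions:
 g(b) = C1 + C2/b^(1/3)


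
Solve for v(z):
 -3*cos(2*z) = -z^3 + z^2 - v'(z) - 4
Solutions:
 v(z) = C1 - z^4/4 + z^3/3 - 4*z + 3*sin(2*z)/2


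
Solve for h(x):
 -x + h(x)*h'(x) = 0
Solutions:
 h(x) = -sqrt(C1 + x^2)
 h(x) = sqrt(C1 + x^2)


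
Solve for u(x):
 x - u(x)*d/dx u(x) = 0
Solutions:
 u(x) = -sqrt(C1 + x^2)
 u(x) = sqrt(C1 + x^2)


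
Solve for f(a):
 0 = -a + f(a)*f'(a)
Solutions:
 f(a) = -sqrt(C1 + a^2)
 f(a) = sqrt(C1 + a^2)


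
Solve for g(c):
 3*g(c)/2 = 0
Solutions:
 g(c) = 0


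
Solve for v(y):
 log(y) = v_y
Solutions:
 v(y) = C1 + y*log(y) - y


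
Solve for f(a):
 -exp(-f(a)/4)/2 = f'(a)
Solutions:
 f(a) = 4*log(C1 - a/8)


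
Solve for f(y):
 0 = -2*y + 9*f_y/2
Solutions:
 f(y) = C1 + 2*y^2/9


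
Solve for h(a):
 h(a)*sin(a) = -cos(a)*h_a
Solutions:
 h(a) = C1*cos(a)


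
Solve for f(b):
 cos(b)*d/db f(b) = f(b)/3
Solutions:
 f(b) = C1*(sin(b) + 1)^(1/6)/(sin(b) - 1)^(1/6)


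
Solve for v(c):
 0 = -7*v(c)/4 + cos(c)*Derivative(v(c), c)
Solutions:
 v(c) = C1*(sin(c) + 1)^(7/8)/(sin(c) - 1)^(7/8)


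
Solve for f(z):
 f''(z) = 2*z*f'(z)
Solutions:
 f(z) = C1 + C2*erfi(z)


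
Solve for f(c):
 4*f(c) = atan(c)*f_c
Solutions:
 f(c) = C1*exp(4*Integral(1/atan(c), c))


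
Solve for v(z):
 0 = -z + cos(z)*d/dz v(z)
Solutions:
 v(z) = C1 + Integral(z/cos(z), z)


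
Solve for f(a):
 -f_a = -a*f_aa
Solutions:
 f(a) = C1 + C2*a^2


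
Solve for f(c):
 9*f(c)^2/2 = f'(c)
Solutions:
 f(c) = -2/(C1 + 9*c)


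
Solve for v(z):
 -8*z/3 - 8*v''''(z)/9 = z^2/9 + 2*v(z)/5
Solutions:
 v(z) = -5*z^2/18 - 20*z/3 + (C1*sin(sqrt(3)*5^(3/4)*z/10) + C2*cos(sqrt(3)*5^(3/4)*z/10))*exp(-sqrt(3)*5^(3/4)*z/10) + (C3*sin(sqrt(3)*5^(3/4)*z/10) + C4*cos(sqrt(3)*5^(3/4)*z/10))*exp(sqrt(3)*5^(3/4)*z/10)


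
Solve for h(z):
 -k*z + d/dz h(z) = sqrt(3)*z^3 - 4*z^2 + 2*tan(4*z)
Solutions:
 h(z) = C1 + k*z^2/2 + sqrt(3)*z^4/4 - 4*z^3/3 - log(cos(4*z))/2


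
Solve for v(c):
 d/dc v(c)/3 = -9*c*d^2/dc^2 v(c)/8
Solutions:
 v(c) = C1 + C2*c^(19/27)


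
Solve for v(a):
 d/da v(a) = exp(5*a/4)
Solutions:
 v(a) = C1 + 4*exp(5*a/4)/5


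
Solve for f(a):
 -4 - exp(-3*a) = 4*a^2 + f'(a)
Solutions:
 f(a) = C1 - 4*a^3/3 - 4*a + exp(-3*a)/3


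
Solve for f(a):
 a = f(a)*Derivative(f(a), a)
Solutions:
 f(a) = -sqrt(C1 + a^2)
 f(a) = sqrt(C1 + a^2)


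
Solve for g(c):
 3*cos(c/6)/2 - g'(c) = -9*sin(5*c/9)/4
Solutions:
 g(c) = C1 + 9*sin(c/6) - 81*cos(5*c/9)/20


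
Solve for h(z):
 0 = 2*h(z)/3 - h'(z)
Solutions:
 h(z) = C1*exp(2*z/3)


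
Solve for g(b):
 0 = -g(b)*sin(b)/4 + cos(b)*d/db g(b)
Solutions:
 g(b) = C1/cos(b)^(1/4)


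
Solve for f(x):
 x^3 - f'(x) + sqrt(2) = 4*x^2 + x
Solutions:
 f(x) = C1 + x^4/4 - 4*x^3/3 - x^2/2 + sqrt(2)*x


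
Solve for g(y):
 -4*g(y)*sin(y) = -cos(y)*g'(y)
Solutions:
 g(y) = C1/cos(y)^4


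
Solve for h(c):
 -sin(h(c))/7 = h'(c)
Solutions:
 c/7 + log(cos(h(c)) - 1)/2 - log(cos(h(c)) + 1)/2 = C1


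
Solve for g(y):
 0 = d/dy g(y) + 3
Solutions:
 g(y) = C1 - 3*y


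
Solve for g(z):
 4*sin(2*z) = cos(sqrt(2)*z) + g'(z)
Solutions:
 g(z) = C1 - sqrt(2)*sin(sqrt(2)*z)/2 - 2*cos(2*z)


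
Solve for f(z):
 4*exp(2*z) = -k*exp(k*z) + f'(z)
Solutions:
 f(z) = C1 + 2*exp(2*z) + exp(k*z)


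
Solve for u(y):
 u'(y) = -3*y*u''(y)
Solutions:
 u(y) = C1 + C2*y^(2/3)


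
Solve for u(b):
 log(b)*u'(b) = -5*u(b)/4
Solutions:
 u(b) = C1*exp(-5*li(b)/4)


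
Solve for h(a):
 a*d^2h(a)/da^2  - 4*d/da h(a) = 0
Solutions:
 h(a) = C1 + C2*a^5


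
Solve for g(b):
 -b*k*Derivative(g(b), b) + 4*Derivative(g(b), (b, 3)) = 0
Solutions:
 g(b) = C1 + Integral(C2*airyai(2^(1/3)*b*k^(1/3)/2) + C3*airybi(2^(1/3)*b*k^(1/3)/2), b)


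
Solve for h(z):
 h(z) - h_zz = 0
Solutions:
 h(z) = C1*exp(-z) + C2*exp(z)


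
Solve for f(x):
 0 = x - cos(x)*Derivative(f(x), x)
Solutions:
 f(x) = C1 + Integral(x/cos(x), x)


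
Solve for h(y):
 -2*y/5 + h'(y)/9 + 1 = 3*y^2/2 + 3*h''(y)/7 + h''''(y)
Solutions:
 h(y) = C1 + C2*exp(-y*(-6*882^(1/3)/(49 + sqrt(4669))^(1/3) + 84^(1/3)*(49 + sqrt(4669))^(1/3))/84)*sin(3^(1/6)*y*(18*98^(1/3)/(49 + sqrt(4669))^(1/3) + 28^(1/3)*3^(2/3)*(49 + sqrt(4669))^(1/3))/84) + C3*exp(-y*(-6*882^(1/3)/(49 + sqrt(4669))^(1/3) + 84^(1/3)*(49 + sqrt(4669))^(1/3))/84)*cos(3^(1/6)*y*(18*98^(1/3)/(49 + sqrt(4669))^(1/3) + 28^(1/3)*3^(2/3)*(49 + sqrt(4669))^(1/3))/84) + C4*exp(y*(-6*882^(1/3)/(49 + sqrt(4669))^(1/3) + 84^(1/3)*(49 + sqrt(4669))^(1/3))/42) + 9*y^3/2 + 3771*y^2/70 + 99612*y/245


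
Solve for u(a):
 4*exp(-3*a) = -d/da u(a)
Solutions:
 u(a) = C1 + 4*exp(-3*a)/3


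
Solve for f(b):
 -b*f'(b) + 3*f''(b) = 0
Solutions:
 f(b) = C1 + C2*erfi(sqrt(6)*b/6)


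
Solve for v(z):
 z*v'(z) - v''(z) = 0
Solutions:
 v(z) = C1 + C2*erfi(sqrt(2)*z/2)


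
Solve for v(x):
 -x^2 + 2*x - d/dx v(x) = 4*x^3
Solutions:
 v(x) = C1 - x^4 - x^3/3 + x^2


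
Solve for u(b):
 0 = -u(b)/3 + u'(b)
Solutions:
 u(b) = C1*exp(b/3)


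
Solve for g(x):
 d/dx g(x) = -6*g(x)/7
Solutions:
 g(x) = C1*exp(-6*x/7)


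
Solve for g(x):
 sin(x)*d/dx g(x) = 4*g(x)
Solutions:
 g(x) = C1*(cos(x)^2 - 2*cos(x) + 1)/(cos(x)^2 + 2*cos(x) + 1)


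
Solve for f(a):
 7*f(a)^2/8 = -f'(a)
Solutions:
 f(a) = 8/(C1 + 7*a)


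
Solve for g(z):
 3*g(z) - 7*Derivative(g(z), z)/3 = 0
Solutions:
 g(z) = C1*exp(9*z/7)


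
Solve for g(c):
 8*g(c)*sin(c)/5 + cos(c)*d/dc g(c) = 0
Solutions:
 g(c) = C1*cos(c)^(8/5)


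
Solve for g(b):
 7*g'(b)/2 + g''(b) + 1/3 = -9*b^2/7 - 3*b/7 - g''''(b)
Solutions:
 g(b) = C1 + C2*exp(-6^(1/3)*b*(-(63 + sqrt(4017))^(1/3) + 2*6^(1/3)/(63 + sqrt(4017))^(1/3))/12)*sin(2^(1/3)*3^(1/6)*b*(6*2^(1/3)/(63 + sqrt(4017))^(1/3) + 3^(2/3)*(63 + sqrt(4017))^(1/3))/12) + C3*exp(-6^(1/3)*b*(-(63 + sqrt(4017))^(1/3) + 2*6^(1/3)/(63 + sqrt(4017))^(1/3))/12)*cos(2^(1/3)*3^(1/6)*b*(6*2^(1/3)/(63 + sqrt(4017))^(1/3) + 3^(2/3)*(63 + sqrt(4017))^(1/3))/12) + C4*exp(6^(1/3)*b*(-(63 + sqrt(4017))^(1/3) + 2*6^(1/3)/(63 + sqrt(4017))^(1/3))/6) - 6*b^3/49 + 15*b^2/343 - 866*b/7203


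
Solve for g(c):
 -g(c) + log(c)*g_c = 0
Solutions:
 g(c) = C1*exp(li(c))


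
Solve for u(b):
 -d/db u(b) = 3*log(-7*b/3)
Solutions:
 u(b) = C1 - 3*b*log(-b) + 3*b*(-log(7) + 1 + log(3))


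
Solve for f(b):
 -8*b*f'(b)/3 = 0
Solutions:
 f(b) = C1


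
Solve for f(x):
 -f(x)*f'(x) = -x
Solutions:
 f(x) = -sqrt(C1 + x^2)
 f(x) = sqrt(C1 + x^2)


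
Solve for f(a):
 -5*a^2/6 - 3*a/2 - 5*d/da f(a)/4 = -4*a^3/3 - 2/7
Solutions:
 f(a) = C1 + 4*a^4/15 - 2*a^3/9 - 3*a^2/5 + 8*a/35


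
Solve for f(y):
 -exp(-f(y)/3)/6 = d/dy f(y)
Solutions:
 f(y) = 3*log(C1 - y/18)


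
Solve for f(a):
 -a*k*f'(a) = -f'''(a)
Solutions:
 f(a) = C1 + Integral(C2*airyai(a*k^(1/3)) + C3*airybi(a*k^(1/3)), a)


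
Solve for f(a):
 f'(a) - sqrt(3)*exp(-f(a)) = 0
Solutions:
 f(a) = log(C1 + sqrt(3)*a)


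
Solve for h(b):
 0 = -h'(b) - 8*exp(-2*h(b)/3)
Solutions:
 h(b) = 3*log(-sqrt(C1 - 8*b)) - 3*log(3) + 3*log(6)/2
 h(b) = 3*log(C1 - 8*b)/2 - 3*log(3) + 3*log(6)/2


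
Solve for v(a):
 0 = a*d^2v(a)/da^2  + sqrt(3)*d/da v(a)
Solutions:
 v(a) = C1 + C2*a^(1 - sqrt(3))


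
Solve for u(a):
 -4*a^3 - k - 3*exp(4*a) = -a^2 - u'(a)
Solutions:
 u(a) = C1 + a^4 - a^3/3 + a*k + 3*exp(4*a)/4


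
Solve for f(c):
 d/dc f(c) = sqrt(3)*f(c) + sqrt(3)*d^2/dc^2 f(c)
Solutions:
 f(c) = (C1*sin(sqrt(33)*c/6) + C2*cos(sqrt(33)*c/6))*exp(sqrt(3)*c/6)


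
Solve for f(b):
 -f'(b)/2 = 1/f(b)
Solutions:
 f(b) = -sqrt(C1 - 4*b)
 f(b) = sqrt(C1 - 4*b)


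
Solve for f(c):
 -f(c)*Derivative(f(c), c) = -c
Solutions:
 f(c) = -sqrt(C1 + c^2)
 f(c) = sqrt(C1 + c^2)


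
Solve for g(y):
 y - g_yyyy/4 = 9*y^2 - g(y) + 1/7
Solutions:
 g(y) = C1*exp(-sqrt(2)*y) + C2*exp(sqrt(2)*y) + C3*sin(sqrt(2)*y) + C4*cos(sqrt(2)*y) + 9*y^2 - y + 1/7


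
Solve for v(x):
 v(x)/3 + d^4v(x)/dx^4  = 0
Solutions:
 v(x) = (C1*sin(sqrt(2)*3^(3/4)*x/6) + C2*cos(sqrt(2)*3^(3/4)*x/6))*exp(-sqrt(2)*3^(3/4)*x/6) + (C3*sin(sqrt(2)*3^(3/4)*x/6) + C4*cos(sqrt(2)*3^(3/4)*x/6))*exp(sqrt(2)*3^(3/4)*x/6)


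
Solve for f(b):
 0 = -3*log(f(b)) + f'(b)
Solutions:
 li(f(b)) = C1 + 3*b


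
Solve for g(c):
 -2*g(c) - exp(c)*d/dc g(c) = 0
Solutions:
 g(c) = C1*exp(2*exp(-c))


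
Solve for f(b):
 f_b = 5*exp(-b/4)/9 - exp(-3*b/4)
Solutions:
 f(b) = C1 - 20*exp(-b/4)/9 + 4*exp(-3*b/4)/3


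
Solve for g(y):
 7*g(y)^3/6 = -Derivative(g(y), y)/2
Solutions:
 g(y) = -sqrt(6)*sqrt(-1/(C1 - 7*y))/2
 g(y) = sqrt(6)*sqrt(-1/(C1 - 7*y))/2


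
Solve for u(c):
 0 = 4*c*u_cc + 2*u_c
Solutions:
 u(c) = C1 + C2*sqrt(c)


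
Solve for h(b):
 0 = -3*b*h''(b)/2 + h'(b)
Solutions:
 h(b) = C1 + C2*b^(5/3)


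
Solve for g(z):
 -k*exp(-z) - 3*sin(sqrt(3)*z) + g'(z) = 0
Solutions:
 g(z) = C1 - k*exp(-z) - sqrt(3)*cos(sqrt(3)*z)


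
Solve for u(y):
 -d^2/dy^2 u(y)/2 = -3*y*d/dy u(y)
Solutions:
 u(y) = C1 + C2*erfi(sqrt(3)*y)


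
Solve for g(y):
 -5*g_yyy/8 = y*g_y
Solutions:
 g(y) = C1 + Integral(C2*airyai(-2*5^(2/3)*y/5) + C3*airybi(-2*5^(2/3)*y/5), y)


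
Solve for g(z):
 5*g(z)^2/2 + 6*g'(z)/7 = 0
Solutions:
 g(z) = 12/(C1 + 35*z)


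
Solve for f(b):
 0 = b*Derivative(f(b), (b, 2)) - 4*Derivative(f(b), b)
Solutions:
 f(b) = C1 + C2*b^5


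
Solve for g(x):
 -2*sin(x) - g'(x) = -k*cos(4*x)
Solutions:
 g(x) = C1 + k*sin(4*x)/4 + 2*cos(x)


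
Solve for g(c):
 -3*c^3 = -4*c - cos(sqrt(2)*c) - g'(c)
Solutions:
 g(c) = C1 + 3*c^4/4 - 2*c^2 - sqrt(2)*sin(sqrt(2)*c)/2


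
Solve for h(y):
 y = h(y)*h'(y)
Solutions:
 h(y) = -sqrt(C1 + y^2)
 h(y) = sqrt(C1 + y^2)


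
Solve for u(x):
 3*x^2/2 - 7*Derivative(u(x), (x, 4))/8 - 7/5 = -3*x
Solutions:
 u(x) = C1 + C2*x + C3*x^2 + C4*x^3 + x^6/210 + x^5/35 - x^4/15


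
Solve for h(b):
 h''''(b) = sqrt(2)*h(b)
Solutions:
 h(b) = C1*exp(-2^(1/8)*b) + C2*exp(2^(1/8)*b) + C3*sin(2^(1/8)*b) + C4*cos(2^(1/8)*b)


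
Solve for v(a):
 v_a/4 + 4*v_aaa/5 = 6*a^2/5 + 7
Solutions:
 v(a) = C1 + C2*sin(sqrt(5)*a/4) + C3*cos(sqrt(5)*a/4) + 8*a^3/5 - 68*a/25


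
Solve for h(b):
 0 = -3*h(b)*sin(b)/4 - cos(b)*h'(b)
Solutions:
 h(b) = C1*cos(b)^(3/4)


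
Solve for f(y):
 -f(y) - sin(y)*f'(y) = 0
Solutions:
 f(y) = C1*sqrt(cos(y) + 1)/sqrt(cos(y) - 1)


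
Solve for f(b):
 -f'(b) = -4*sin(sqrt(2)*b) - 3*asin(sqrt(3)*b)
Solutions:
 f(b) = C1 + 3*b*asin(sqrt(3)*b) + sqrt(3)*sqrt(1 - 3*b^2) - 2*sqrt(2)*cos(sqrt(2)*b)


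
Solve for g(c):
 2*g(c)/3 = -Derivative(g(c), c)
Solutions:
 g(c) = C1*exp(-2*c/3)


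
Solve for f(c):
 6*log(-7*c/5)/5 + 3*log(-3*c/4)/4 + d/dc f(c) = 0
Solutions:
 f(c) = C1 - 39*c*log(-c)/20 + 3*c*(-8*log(7) - 5*log(3) + 10*log(2) + 8*log(5) + 13)/20


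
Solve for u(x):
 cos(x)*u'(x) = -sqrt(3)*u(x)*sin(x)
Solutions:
 u(x) = C1*cos(x)^(sqrt(3))


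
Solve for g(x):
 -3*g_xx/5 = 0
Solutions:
 g(x) = C1 + C2*x


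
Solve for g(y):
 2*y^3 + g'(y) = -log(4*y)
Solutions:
 g(y) = C1 - y^4/2 - y*log(y) - y*log(4) + y


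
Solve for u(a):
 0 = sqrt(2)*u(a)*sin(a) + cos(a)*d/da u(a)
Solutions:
 u(a) = C1*cos(a)^(sqrt(2))


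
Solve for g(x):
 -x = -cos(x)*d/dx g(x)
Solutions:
 g(x) = C1 + Integral(x/cos(x), x)


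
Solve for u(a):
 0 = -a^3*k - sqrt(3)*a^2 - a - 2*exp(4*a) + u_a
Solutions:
 u(a) = C1 + a^4*k/4 + sqrt(3)*a^3/3 + a^2/2 + exp(4*a)/2


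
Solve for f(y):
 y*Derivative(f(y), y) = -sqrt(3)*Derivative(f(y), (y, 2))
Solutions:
 f(y) = C1 + C2*erf(sqrt(2)*3^(3/4)*y/6)


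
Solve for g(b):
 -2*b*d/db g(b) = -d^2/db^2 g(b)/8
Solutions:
 g(b) = C1 + C2*erfi(2*sqrt(2)*b)


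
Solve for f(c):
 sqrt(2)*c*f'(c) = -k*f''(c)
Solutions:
 f(c) = C1 + C2*sqrt(k)*erf(2^(3/4)*c*sqrt(1/k)/2)


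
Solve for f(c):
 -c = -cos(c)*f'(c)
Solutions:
 f(c) = C1 + Integral(c/cos(c), c)


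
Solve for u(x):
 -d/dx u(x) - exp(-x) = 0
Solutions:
 u(x) = C1 + exp(-x)


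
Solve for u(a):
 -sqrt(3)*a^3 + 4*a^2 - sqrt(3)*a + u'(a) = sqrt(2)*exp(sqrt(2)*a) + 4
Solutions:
 u(a) = C1 + sqrt(3)*a^4/4 - 4*a^3/3 + sqrt(3)*a^2/2 + 4*a + exp(sqrt(2)*a)


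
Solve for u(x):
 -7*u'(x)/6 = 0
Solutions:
 u(x) = C1


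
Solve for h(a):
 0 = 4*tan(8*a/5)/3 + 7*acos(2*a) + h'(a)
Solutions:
 h(a) = C1 - 7*a*acos(2*a) + 7*sqrt(1 - 4*a^2)/2 + 5*log(cos(8*a/5))/6


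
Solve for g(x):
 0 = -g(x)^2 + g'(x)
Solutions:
 g(x) = -1/(C1 + x)


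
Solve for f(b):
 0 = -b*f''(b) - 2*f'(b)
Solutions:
 f(b) = C1 + C2/b


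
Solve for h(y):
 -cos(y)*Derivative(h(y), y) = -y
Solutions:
 h(y) = C1 + Integral(y/cos(y), y)


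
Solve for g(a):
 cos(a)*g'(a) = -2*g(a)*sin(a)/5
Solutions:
 g(a) = C1*cos(a)^(2/5)


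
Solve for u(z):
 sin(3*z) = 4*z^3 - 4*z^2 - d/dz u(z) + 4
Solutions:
 u(z) = C1 + z^4 - 4*z^3/3 + 4*z + cos(3*z)/3


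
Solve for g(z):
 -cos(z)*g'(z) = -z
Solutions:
 g(z) = C1 + Integral(z/cos(z), z)


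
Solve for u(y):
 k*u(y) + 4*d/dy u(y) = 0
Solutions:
 u(y) = C1*exp(-k*y/4)


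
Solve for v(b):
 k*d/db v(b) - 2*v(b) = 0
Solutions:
 v(b) = C1*exp(2*b/k)


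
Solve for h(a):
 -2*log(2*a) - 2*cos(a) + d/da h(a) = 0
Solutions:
 h(a) = C1 + 2*a*log(a) - 2*a + 2*a*log(2) + 2*sin(a)


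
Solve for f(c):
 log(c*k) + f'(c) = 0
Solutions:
 f(c) = C1 - c*log(c*k) + c


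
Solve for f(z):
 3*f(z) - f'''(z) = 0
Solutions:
 f(z) = C3*exp(3^(1/3)*z) + (C1*sin(3^(5/6)*z/2) + C2*cos(3^(5/6)*z/2))*exp(-3^(1/3)*z/2)


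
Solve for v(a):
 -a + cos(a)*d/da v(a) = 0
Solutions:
 v(a) = C1 + Integral(a/cos(a), a)


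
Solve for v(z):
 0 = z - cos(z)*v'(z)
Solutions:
 v(z) = C1 + Integral(z/cos(z), z)


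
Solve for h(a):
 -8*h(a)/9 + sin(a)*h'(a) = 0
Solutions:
 h(a) = C1*(cos(a) - 1)^(4/9)/(cos(a) + 1)^(4/9)


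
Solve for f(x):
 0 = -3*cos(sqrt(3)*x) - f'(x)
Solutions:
 f(x) = C1 - sqrt(3)*sin(sqrt(3)*x)


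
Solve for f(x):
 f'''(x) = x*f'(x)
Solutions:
 f(x) = C1 + Integral(C2*airyai(x) + C3*airybi(x), x)


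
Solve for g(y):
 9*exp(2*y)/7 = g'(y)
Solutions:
 g(y) = C1 + 9*exp(2*y)/14


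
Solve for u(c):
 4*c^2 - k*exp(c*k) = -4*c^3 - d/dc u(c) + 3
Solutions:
 u(c) = C1 - c^4 - 4*c^3/3 + 3*c + exp(c*k)


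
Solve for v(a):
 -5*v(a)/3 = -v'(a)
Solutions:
 v(a) = C1*exp(5*a/3)


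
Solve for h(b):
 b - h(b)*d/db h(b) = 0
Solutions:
 h(b) = -sqrt(C1 + b^2)
 h(b) = sqrt(C1 + b^2)


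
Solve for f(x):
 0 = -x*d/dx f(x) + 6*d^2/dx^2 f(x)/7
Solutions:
 f(x) = C1 + C2*erfi(sqrt(21)*x/6)


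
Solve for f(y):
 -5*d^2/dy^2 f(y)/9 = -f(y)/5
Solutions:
 f(y) = C1*exp(-3*y/5) + C2*exp(3*y/5)


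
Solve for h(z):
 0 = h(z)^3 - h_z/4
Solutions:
 h(z) = -sqrt(2)*sqrt(-1/(C1 + 4*z))/2
 h(z) = sqrt(2)*sqrt(-1/(C1 + 4*z))/2


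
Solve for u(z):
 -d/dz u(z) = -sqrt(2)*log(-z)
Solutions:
 u(z) = C1 + sqrt(2)*z*log(-z) - sqrt(2)*z


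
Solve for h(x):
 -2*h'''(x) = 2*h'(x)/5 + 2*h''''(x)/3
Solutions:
 h(x) = C1 + C2*exp(x*(-1 + 10^(1/3)/(2*(sqrt(69) + 13)^(1/3)) + 10^(2/3)*(sqrt(69) + 13)^(1/3)/20))*sin(10^(1/3)*sqrt(3)*x*(-10^(1/3)*(sqrt(69) + 13)^(1/3) + 10/(sqrt(69) + 13)^(1/3))/20) + C3*exp(x*(-1 + 10^(1/3)/(2*(sqrt(69) + 13)^(1/3)) + 10^(2/3)*(sqrt(69) + 13)^(1/3)/20))*cos(10^(1/3)*sqrt(3)*x*(-10^(1/3)*(sqrt(69) + 13)^(1/3) + 10/(sqrt(69) + 13)^(1/3))/20) + C4*exp(-x*(10^(1/3)/(sqrt(69) + 13)^(1/3) + 1 + 10^(2/3)*(sqrt(69) + 13)^(1/3)/10))


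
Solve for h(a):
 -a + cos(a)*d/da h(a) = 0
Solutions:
 h(a) = C1 + Integral(a/cos(a), a)


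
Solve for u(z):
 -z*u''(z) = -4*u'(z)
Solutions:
 u(z) = C1 + C2*z^5


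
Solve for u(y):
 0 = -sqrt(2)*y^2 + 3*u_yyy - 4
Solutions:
 u(y) = C1 + C2*y + C3*y^2 + sqrt(2)*y^5/180 + 2*y^3/9


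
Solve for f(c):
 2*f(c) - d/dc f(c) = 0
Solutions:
 f(c) = C1*exp(2*c)


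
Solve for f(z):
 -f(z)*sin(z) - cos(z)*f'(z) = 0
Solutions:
 f(z) = C1*cos(z)


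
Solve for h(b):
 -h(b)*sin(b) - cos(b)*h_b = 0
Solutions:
 h(b) = C1*cos(b)


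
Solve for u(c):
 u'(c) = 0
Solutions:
 u(c) = C1


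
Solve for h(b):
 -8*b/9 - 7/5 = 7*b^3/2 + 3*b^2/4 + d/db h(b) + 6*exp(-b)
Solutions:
 h(b) = C1 - 7*b^4/8 - b^3/4 - 4*b^2/9 - 7*b/5 + 6*exp(-b)


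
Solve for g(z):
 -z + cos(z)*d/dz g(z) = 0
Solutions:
 g(z) = C1 + Integral(z/cos(z), z)


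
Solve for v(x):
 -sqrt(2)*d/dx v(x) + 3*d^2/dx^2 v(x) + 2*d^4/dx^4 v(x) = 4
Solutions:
 v(x) = C1 + C2*exp(sqrt(2)*x*(-(1 + sqrt(2))^(1/3) + (1 + sqrt(2))^(-1/3))/4)*sin(sqrt(6)*x*((1 + sqrt(2))^(-1/3) + (1 + sqrt(2))^(1/3))/4) + C3*exp(sqrt(2)*x*(-(1 + sqrt(2))^(1/3) + (1 + sqrt(2))^(-1/3))/4)*cos(sqrt(6)*x*((1 + sqrt(2))^(-1/3) + (1 + sqrt(2))^(1/3))/4) + C4*exp(-sqrt(2)*x*(-(1 + sqrt(2))^(1/3) + (1 + sqrt(2))^(-1/3))/2) - 2*sqrt(2)*x


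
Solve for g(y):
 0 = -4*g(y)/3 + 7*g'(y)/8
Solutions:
 g(y) = C1*exp(32*y/21)


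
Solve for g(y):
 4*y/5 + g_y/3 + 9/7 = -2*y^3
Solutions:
 g(y) = C1 - 3*y^4/2 - 6*y^2/5 - 27*y/7


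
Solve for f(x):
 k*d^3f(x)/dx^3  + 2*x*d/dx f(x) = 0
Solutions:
 f(x) = C1 + Integral(C2*airyai(2^(1/3)*x*(-1/k)^(1/3)) + C3*airybi(2^(1/3)*x*(-1/k)^(1/3)), x)


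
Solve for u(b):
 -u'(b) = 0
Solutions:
 u(b) = C1


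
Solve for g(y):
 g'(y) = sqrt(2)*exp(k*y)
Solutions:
 g(y) = C1 + sqrt(2)*exp(k*y)/k


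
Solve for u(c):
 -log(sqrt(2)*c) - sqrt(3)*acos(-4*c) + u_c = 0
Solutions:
 u(c) = C1 + c*log(c) - c + c*log(2)/2 + sqrt(3)*(c*acos(-4*c) + sqrt(1 - 16*c^2)/4)


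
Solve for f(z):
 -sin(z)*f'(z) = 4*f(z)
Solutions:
 f(z) = C1*(cos(z)^2 + 2*cos(z) + 1)/(cos(z)^2 - 2*cos(z) + 1)


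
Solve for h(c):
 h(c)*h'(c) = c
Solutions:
 h(c) = -sqrt(C1 + c^2)
 h(c) = sqrt(C1 + c^2)


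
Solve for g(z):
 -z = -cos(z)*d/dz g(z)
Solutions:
 g(z) = C1 + Integral(z/cos(z), z)


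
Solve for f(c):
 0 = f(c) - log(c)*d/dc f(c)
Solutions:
 f(c) = C1*exp(li(c))


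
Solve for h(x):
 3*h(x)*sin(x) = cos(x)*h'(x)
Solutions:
 h(x) = C1/cos(x)^3


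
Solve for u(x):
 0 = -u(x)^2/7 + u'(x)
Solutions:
 u(x) = -7/(C1 + x)


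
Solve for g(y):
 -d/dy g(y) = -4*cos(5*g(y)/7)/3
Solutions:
 -4*y/3 - 7*log(sin(5*g(y)/7) - 1)/10 + 7*log(sin(5*g(y)/7) + 1)/10 = C1


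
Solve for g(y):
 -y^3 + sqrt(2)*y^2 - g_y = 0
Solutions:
 g(y) = C1 - y^4/4 + sqrt(2)*y^3/3


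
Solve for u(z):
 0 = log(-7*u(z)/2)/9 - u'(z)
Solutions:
 -9*Integral(1/(log(-_y) - log(2) + log(7)), (_y, u(z))) = C1 - z


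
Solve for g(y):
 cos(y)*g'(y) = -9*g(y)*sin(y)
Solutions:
 g(y) = C1*cos(y)^9


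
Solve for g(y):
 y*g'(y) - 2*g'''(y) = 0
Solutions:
 g(y) = C1 + Integral(C2*airyai(2^(2/3)*y/2) + C3*airybi(2^(2/3)*y/2), y)


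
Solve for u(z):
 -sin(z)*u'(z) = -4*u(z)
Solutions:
 u(z) = C1*(cos(z)^2 - 2*cos(z) + 1)/(cos(z)^2 + 2*cos(z) + 1)


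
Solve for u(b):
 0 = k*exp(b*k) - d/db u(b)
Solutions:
 u(b) = C1 + exp(b*k)


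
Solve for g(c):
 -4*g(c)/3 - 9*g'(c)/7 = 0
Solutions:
 g(c) = C1*exp(-28*c/27)


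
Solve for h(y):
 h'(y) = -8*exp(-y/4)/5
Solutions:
 h(y) = C1 + 32*exp(-y/4)/5


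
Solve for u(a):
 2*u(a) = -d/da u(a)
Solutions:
 u(a) = C1*exp(-2*a)


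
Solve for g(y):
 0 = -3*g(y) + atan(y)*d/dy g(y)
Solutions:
 g(y) = C1*exp(3*Integral(1/atan(y), y))


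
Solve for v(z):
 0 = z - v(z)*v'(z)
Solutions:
 v(z) = -sqrt(C1 + z^2)
 v(z) = sqrt(C1 + z^2)


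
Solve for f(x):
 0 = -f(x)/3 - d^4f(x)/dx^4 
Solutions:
 f(x) = (C1*sin(sqrt(2)*3^(3/4)*x/6) + C2*cos(sqrt(2)*3^(3/4)*x/6))*exp(-sqrt(2)*3^(3/4)*x/6) + (C3*sin(sqrt(2)*3^(3/4)*x/6) + C4*cos(sqrt(2)*3^(3/4)*x/6))*exp(sqrt(2)*3^(3/4)*x/6)


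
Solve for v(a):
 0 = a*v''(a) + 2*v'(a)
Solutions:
 v(a) = C1 + C2/a


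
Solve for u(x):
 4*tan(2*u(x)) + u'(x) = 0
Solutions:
 u(x) = -asin(C1*exp(-8*x))/2 + pi/2
 u(x) = asin(C1*exp(-8*x))/2


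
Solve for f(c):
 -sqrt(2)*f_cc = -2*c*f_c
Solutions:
 f(c) = C1 + C2*erfi(2^(3/4)*c/2)


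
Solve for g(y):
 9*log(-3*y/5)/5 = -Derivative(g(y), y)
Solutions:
 g(y) = C1 - 9*y*log(-y)/5 + 9*y*(-log(3) + 1 + log(5))/5


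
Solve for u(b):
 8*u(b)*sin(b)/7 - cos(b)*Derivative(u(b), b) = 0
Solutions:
 u(b) = C1/cos(b)^(8/7)


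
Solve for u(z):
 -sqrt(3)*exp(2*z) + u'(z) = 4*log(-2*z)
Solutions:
 u(z) = C1 + 4*z*log(-z) + 4*z*(-1 + log(2)) + sqrt(3)*exp(2*z)/2


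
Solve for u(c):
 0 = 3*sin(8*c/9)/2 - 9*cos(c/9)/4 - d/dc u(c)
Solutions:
 u(c) = C1 - 81*sin(c/9)/4 - 27*cos(8*c/9)/16


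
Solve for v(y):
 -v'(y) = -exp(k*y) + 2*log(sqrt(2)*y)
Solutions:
 v(y) = C1 - 2*y*log(y) + y*(2 - log(2)) + Piecewise((exp(k*y)/k, Ne(k, 0)), (y, True))


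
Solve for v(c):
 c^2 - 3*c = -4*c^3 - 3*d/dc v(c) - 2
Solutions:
 v(c) = C1 - c^4/3 - c^3/9 + c^2/2 - 2*c/3


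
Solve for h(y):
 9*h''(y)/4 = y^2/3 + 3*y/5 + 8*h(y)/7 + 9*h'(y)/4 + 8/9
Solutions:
 h(y) = C1*exp(y*(21 - sqrt(1337))/42) + C2*exp(y*(21 + sqrt(1337))/42) - 7*y^2/24 + 399*y/640 - 581273/184320


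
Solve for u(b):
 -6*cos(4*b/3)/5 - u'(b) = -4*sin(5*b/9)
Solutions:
 u(b) = C1 - 9*sin(4*b/3)/10 - 36*cos(5*b/9)/5


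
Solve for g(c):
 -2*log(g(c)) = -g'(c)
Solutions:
 li(g(c)) = C1 + 2*c


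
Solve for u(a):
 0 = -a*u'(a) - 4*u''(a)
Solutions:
 u(a) = C1 + C2*erf(sqrt(2)*a/4)


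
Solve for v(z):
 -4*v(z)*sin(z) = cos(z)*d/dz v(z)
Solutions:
 v(z) = C1*cos(z)^4


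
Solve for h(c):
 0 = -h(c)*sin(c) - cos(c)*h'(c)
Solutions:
 h(c) = C1*cos(c)


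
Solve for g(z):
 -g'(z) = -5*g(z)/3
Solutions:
 g(z) = C1*exp(5*z/3)


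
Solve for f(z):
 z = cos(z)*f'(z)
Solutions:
 f(z) = C1 + Integral(z/cos(z), z)


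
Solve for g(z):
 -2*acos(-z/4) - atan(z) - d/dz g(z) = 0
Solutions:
 g(z) = C1 - 2*z*acos(-z/4) - z*atan(z) - 2*sqrt(16 - z^2) + log(z^2 + 1)/2


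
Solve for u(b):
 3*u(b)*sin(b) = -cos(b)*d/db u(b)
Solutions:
 u(b) = C1*cos(b)^3


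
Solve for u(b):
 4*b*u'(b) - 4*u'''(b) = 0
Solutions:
 u(b) = C1 + Integral(C2*airyai(b) + C3*airybi(b), b)


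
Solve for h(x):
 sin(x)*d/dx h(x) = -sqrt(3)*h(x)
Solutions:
 h(x) = C1*(cos(x) + 1)^(sqrt(3)/2)/(cos(x) - 1)^(sqrt(3)/2)


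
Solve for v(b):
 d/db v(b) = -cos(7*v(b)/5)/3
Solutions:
 b/3 - 5*log(sin(7*v(b)/5) - 1)/14 + 5*log(sin(7*v(b)/5) + 1)/14 = C1


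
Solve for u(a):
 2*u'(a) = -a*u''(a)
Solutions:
 u(a) = C1 + C2/a


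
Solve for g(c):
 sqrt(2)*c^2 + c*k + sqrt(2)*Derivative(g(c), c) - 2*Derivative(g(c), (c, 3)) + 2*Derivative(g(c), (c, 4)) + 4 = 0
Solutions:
 g(c) = C1 + C2*exp(c*((-1 + sqrt(-4 + (-4 + 27*sqrt(2))^2/4)/2 + 27*sqrt(2)/4)^(-1/3) + 2 + (-1 + sqrt(-4 + (-4 + 27*sqrt(2))^2/4)/2 + 27*sqrt(2)/4)^(1/3))/6)*sin(sqrt(3)*c*(-(-1 + sqrt(-4 + (-2 + 27*sqrt(2)/2)^2)/2 + 27*sqrt(2)/4)^(1/3) + (-1 + sqrt(-4 + (-2 + 27*sqrt(2)/2)^2)/2 + 27*sqrt(2)/4)^(-1/3))/6) + C3*exp(c*((-1 + sqrt(-4 + (-4 + 27*sqrt(2))^2/4)/2 + 27*sqrt(2)/4)^(-1/3) + 2 + (-1 + sqrt(-4 + (-4 + 27*sqrt(2))^2/4)/2 + 27*sqrt(2)/4)^(1/3))/6)*cos(sqrt(3)*c*(-(-1 + sqrt(-4 + (-2 + 27*sqrt(2)/2)^2)/2 + 27*sqrt(2)/4)^(1/3) + (-1 + sqrt(-4 + (-2 + 27*sqrt(2)/2)^2)/2 + 27*sqrt(2)/4)^(-1/3))/6) + C4*exp(c*(-(-1 + sqrt(-4 + (-4 + 27*sqrt(2))^2/4)/2 + 27*sqrt(2)/4)^(1/3) - 1/(-1 + sqrt(-4 + (-4 + 27*sqrt(2))^2/4)/2 + 27*sqrt(2)/4)^(1/3) + 1)/3) - c^3/3 - sqrt(2)*c^2*k/4 - 4*sqrt(2)*c


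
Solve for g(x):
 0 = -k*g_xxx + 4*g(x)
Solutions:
 g(x) = C1*exp(2^(2/3)*x*(1/k)^(1/3)) + C2*exp(2^(2/3)*x*(-1 + sqrt(3)*I)*(1/k)^(1/3)/2) + C3*exp(-2^(2/3)*x*(1 + sqrt(3)*I)*(1/k)^(1/3)/2)


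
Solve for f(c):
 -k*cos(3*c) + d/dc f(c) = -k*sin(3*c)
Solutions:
 f(c) = C1 + sqrt(2)*k*sin(3*c + pi/4)/3


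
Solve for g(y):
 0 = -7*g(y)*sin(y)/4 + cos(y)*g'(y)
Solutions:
 g(y) = C1/cos(y)^(7/4)


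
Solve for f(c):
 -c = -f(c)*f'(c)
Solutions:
 f(c) = -sqrt(C1 + c^2)
 f(c) = sqrt(C1 + c^2)


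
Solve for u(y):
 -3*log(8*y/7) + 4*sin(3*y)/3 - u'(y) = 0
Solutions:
 u(y) = C1 - 3*y*log(y) - 9*y*log(2) + 3*y + 3*y*log(7) - 4*cos(3*y)/9


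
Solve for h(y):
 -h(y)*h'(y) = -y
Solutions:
 h(y) = -sqrt(C1 + y^2)
 h(y) = sqrt(C1 + y^2)


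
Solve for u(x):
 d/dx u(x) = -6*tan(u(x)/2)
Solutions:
 u(x) = -2*asin(C1*exp(-3*x)) + 2*pi
 u(x) = 2*asin(C1*exp(-3*x))


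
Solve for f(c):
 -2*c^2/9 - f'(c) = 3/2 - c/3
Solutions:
 f(c) = C1 - 2*c^3/27 + c^2/6 - 3*c/2


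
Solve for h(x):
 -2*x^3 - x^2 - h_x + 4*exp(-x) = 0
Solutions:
 h(x) = C1 - x^4/2 - x^3/3 - 4*exp(-x)


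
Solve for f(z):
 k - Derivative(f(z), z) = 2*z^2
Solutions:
 f(z) = C1 + k*z - 2*z^3/3


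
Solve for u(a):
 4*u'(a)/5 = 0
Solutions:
 u(a) = C1


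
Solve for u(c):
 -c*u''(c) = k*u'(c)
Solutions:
 u(c) = C1 + c^(1 - re(k))*(C2*sin(log(c)*Abs(im(k))) + C3*cos(log(c)*im(k)))


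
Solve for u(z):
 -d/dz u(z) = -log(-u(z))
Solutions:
 -li(-u(z)) = C1 + z


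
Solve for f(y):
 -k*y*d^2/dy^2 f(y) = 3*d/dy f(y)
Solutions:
 f(y) = C1 + y^(((re(k) - 3)*re(k) + im(k)^2)/(re(k)^2 + im(k)^2))*(C2*sin(3*log(y)*Abs(im(k))/(re(k)^2 + im(k)^2)) + C3*cos(3*log(y)*im(k)/(re(k)^2 + im(k)^2)))


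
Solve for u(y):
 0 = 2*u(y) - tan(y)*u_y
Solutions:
 u(y) = C1*sin(y)^2


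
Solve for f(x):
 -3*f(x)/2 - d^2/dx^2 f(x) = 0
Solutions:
 f(x) = C1*sin(sqrt(6)*x/2) + C2*cos(sqrt(6)*x/2)


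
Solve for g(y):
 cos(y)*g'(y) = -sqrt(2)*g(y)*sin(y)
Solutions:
 g(y) = C1*cos(y)^(sqrt(2))


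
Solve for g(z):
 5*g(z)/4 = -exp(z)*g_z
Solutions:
 g(z) = C1*exp(5*exp(-z)/4)


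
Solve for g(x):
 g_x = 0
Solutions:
 g(x) = C1


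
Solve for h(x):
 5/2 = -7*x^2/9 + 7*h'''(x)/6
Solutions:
 h(x) = C1 + C2*x + C3*x^2 + x^5/90 + 5*x^3/14


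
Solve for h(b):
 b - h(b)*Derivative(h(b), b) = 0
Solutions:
 h(b) = -sqrt(C1 + b^2)
 h(b) = sqrt(C1 + b^2)


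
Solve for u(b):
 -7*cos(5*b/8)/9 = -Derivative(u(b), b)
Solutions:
 u(b) = C1 + 56*sin(5*b/8)/45


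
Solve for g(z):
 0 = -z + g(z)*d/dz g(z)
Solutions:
 g(z) = -sqrt(C1 + z^2)
 g(z) = sqrt(C1 + z^2)


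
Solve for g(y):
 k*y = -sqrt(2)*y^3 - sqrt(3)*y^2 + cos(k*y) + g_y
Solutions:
 g(y) = C1 + k*y^2/2 + sqrt(2)*y^4/4 + sqrt(3)*y^3/3 - sin(k*y)/k


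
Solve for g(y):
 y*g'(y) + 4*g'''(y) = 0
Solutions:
 g(y) = C1 + Integral(C2*airyai(-2^(1/3)*y/2) + C3*airybi(-2^(1/3)*y/2), y)


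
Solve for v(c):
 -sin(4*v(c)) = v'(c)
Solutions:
 v(c) = -acos((-C1 - exp(8*c))/(C1 - exp(8*c)))/4 + pi/2
 v(c) = acos((-C1 - exp(8*c))/(C1 - exp(8*c)))/4


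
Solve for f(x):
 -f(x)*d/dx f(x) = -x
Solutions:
 f(x) = -sqrt(C1 + x^2)
 f(x) = sqrt(C1 + x^2)


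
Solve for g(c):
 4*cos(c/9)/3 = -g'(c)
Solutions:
 g(c) = C1 - 12*sin(c/9)


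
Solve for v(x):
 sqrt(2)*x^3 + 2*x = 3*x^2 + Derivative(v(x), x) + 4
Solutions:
 v(x) = C1 + sqrt(2)*x^4/4 - x^3 + x^2 - 4*x


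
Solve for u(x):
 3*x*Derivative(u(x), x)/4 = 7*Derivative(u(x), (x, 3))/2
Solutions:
 u(x) = C1 + Integral(C2*airyai(14^(2/3)*3^(1/3)*x/14) + C3*airybi(14^(2/3)*3^(1/3)*x/14), x)


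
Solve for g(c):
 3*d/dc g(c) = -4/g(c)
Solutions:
 g(c) = -sqrt(C1 - 24*c)/3
 g(c) = sqrt(C1 - 24*c)/3


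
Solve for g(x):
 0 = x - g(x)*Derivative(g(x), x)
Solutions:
 g(x) = -sqrt(C1 + x^2)
 g(x) = sqrt(C1 + x^2)


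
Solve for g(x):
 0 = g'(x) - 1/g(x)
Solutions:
 g(x) = -sqrt(C1 + 2*x)
 g(x) = sqrt(C1 + 2*x)


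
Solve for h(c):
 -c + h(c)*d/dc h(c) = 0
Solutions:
 h(c) = -sqrt(C1 + c^2)
 h(c) = sqrt(C1 + c^2)


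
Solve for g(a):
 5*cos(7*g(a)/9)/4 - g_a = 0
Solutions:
 -5*a/4 - 9*log(sin(7*g(a)/9) - 1)/14 + 9*log(sin(7*g(a)/9) + 1)/14 = C1
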